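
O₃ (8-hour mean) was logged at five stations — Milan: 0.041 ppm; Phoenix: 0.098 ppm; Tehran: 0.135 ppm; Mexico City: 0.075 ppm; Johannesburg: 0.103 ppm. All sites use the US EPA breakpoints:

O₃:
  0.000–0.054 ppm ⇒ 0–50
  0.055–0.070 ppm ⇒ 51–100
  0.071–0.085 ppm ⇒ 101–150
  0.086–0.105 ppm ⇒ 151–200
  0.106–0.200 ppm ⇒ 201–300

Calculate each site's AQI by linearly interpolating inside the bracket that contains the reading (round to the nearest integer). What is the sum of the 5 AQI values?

762

Milan: row 0.000–0.054 (AQI 0–50). (50−0)·(0.041−0.000)/(0.054−0.000) + 0 = 50·0.041/0.054 + 0 ≈ 37.96 → 38.
Phoenix 0.098: bracket 0.086–0.105 → index 151–200; slope 49/0.019, offset 0.012.
AQI = 151 + 49/0.019·0.012 ≈ 181.95 ⇒ 182.
Tehran 0.135: bracket 0.106–0.200 → index 201–300; slope 99/0.094, offset 0.029.
AQI = 201 + 99/0.094·0.029 ≈ 231.54 ⇒ 232.
Mexico City: 0.075 ∈ [0.071, 0.085] ↔ index [101, 150].
101 + (0.075−0.071)·(150−101)/(0.085−0.071) = 101 + 0.004·49/0.014 ≈ 115.00, so AQI = 115.
Johannesburg: 0.103 lies in 0.086–0.105, so I_lo=151, I_hi=200, C_lo=0.086, C_hi=0.105.
(200−151)/(0.105−0.086) × (0.103−0.086) + 151 = 49/0.019 × 0.017 + 151 ≈ 194.84 → 195.
AQIs: Milan=38, Phoenix=182, Tehran=232, Mexico City=115, Johannesburg=195. Sum = 38 + 182 + 232 + 115 + 195 = 762.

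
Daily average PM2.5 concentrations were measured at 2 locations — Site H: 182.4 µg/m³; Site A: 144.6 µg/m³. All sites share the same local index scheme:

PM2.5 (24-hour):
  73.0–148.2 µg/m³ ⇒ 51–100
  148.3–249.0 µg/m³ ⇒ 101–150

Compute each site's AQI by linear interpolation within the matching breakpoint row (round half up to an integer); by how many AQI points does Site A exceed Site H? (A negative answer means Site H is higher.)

-20

Site H: 182.4 ∈ [148.3, 249.0] ↔ index [101, 150].
101 + (182.4−148.3)·(150−101)/(249.0−148.3) = 101 + 34.1·49/100.7 ≈ 117.59, so AQI = 118.
Site A: 144.6 lies in 73.0–148.2, so I_lo=51, I_hi=100, C_lo=73.0, C_hi=148.2.
(100−51)/(148.2−73.0) × (144.6−73.0) + 51 = 49/75.2 × 71.6 + 51 ≈ 97.65 → 98.
AQIs: Site H=118, Site A=98. Site A (98) − Site H (118) = -20.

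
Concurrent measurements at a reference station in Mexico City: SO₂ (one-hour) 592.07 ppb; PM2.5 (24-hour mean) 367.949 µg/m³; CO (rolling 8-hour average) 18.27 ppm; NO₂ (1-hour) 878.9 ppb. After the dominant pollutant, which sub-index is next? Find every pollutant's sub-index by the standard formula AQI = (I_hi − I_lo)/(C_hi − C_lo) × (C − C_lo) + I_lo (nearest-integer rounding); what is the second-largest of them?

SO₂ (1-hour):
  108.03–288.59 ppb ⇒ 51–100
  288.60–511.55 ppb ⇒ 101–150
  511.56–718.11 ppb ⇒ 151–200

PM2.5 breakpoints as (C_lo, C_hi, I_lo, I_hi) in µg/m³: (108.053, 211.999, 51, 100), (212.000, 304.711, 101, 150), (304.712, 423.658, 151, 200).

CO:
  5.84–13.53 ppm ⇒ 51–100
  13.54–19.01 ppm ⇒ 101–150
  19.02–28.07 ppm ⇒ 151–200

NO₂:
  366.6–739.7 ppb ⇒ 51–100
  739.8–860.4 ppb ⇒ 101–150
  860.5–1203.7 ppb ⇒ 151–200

170

SO₂: 592.07 lies in 511.56–718.11, so I_lo=151, I_hi=200, C_lo=511.56, C_hi=718.11.
(200−151)/(718.11−511.56) × (592.07−511.56) + 151 = 49/206.55 × 80.51 + 151 ≈ 170.10 → 170.
PM2.5: 367.949 ∈ [304.712, 423.658] ↔ index [151, 200].
151 + (367.949−304.712)·(200−151)/(423.658−304.712) = 151 + 63.237·49/118.946 ≈ 177.05, so AQI = 177.
CO: row 13.54–19.01 (AQI 101–150). (150−101)·(18.27−13.54)/(19.01−13.54) + 101 = 49·4.73/5.47 + 101 ≈ 143.37 → 143.
NO₂: row 860.5–1203.7 (AQI 151–200). (200−151)·(878.9−860.5)/(1203.7−860.5) + 151 = 49·18.4/343.2 + 151 ≈ 153.63 → 154.
Sub-indices: SO₂→170, PM2.5→177, CO→143, NO₂→154. Ranked high→low: 177, 170, 154, 143. Second-highest sub-index = 170.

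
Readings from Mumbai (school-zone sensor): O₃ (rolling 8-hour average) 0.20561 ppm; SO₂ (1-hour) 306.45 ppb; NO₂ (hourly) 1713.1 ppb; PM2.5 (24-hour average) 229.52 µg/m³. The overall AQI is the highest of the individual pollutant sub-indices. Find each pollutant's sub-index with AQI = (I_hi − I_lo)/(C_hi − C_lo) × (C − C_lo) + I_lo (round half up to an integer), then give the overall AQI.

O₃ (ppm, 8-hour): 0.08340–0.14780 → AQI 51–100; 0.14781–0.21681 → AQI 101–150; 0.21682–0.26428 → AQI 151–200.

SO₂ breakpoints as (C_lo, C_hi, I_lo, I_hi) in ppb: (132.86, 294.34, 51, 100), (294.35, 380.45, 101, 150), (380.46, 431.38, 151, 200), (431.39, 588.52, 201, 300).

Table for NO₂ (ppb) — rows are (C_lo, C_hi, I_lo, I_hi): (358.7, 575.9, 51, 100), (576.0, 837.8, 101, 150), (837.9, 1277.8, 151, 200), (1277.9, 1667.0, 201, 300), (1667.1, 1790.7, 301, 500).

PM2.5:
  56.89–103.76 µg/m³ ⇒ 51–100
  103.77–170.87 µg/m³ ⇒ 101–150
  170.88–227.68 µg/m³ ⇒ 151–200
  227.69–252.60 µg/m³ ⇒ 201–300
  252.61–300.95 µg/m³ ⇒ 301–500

O₃: row 0.14781–0.21681 (AQI 101–150). (150−101)·(0.20561−0.14781)/(0.21681−0.14781) + 101 = 49·0.05780/0.06900 + 101 ≈ 142.05 → 142.
SO₂: row 294.35–380.45 (AQI 101–150). (150−101)·(306.45−294.35)/(380.45−294.35) + 101 = 49·12.10/86.10 + 101 ≈ 107.89 → 108.
NO₂ 1713.1: bracket 1667.1–1790.7 → index 301–500; slope 199/123.6, offset 46.0.
AQI = 301 + 199/123.6·46.0 ≈ 375.06 ⇒ 375.
PM2.5: 229.52 lies in 227.69–252.60, so I_lo=201, I_hi=300, C_lo=227.69, C_hi=252.60.
(300−201)/(252.60−227.69) × (229.52−227.69) + 201 = 99/24.91 × 1.83 + 201 ≈ 208.27 → 208.
Sub-indices: O₃→142, SO₂→108, NO₂→375, PM2.5→208. Overall AQI = max = 375; dominant pollutant is NO₂.

375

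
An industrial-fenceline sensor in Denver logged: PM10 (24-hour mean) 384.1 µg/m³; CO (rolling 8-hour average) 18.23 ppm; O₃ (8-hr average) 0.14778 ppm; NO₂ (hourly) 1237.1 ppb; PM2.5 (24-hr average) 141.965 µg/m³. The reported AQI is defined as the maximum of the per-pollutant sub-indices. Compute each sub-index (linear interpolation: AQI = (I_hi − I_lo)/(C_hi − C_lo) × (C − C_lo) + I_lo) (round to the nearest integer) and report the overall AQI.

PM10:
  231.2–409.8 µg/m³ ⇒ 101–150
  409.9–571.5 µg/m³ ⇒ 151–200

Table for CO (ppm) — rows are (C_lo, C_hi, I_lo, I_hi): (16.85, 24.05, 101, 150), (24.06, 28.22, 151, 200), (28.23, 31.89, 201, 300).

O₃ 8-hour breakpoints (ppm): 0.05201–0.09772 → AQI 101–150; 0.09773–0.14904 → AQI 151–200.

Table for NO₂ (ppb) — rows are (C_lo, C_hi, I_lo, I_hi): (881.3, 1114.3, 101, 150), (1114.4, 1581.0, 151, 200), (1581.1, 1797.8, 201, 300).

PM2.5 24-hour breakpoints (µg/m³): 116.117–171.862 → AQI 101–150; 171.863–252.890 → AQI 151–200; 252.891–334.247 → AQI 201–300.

199

PM10: 384.1 ∈ [231.2, 409.8] ↔ index [101, 150].
101 + (384.1−231.2)·(150−101)/(409.8−231.2) = 101 + 152.9·49/178.6 ≈ 142.95, so AQI = 143.
CO: 18.23 ∈ [16.85, 24.05] ↔ index [101, 150].
101 + (18.23−16.85)·(150−101)/(24.05−16.85) = 101 + 1.38·49/7.20 ≈ 110.39, so AQI = 110.
O₃: 0.14778 lies in 0.09773–0.14904, so I_lo=151, I_hi=200, C_lo=0.09773, C_hi=0.14904.
(200−151)/(0.14904−0.09773) × (0.14778−0.09773) + 151 = 49/0.05131 × 0.05005 + 151 ≈ 198.80 → 199.
NO₂: 1237.1 lies in 1114.4–1581.0, so I_lo=151, I_hi=200, C_lo=1114.4, C_hi=1581.0.
(200−151)/(1581.0−1114.4) × (1237.1−1114.4) + 151 = 49/466.6 × 122.7 + 151 ≈ 163.89 → 164.
PM2.5: 141.965 ∈ [116.117, 171.862] ↔ index [101, 150].
101 + (141.965−116.117)·(150−101)/(171.862−116.117) = 101 + 25.848·49/55.745 ≈ 123.72, so AQI = 124.
Sub-indices: PM10→143, CO→110, O₃→199, NO₂→164, PM2.5→124. Overall AQI = max = 199; dominant pollutant is O₃.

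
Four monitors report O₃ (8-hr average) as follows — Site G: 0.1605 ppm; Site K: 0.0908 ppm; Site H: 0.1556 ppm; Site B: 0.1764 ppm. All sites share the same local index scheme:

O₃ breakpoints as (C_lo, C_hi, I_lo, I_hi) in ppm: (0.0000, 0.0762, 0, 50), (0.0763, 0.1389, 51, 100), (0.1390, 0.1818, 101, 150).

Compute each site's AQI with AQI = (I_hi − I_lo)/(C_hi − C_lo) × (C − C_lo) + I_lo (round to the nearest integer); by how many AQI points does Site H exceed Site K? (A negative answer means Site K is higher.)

58

Site G 0.1605: bracket 0.1390–0.1818 → index 101–150; slope 49/0.0428, offset 0.0215.
AQI = 101 + 49/0.0428·0.0215 ≈ 125.61 ⇒ 126.
Site K: 0.0908 lies in 0.0763–0.1389, so I_lo=51, I_hi=100, C_lo=0.0763, C_hi=0.1389.
(100−51)/(0.1389−0.0763) × (0.0908−0.0763) + 51 = 49/0.0626 × 0.0145 + 51 ≈ 62.35 → 62.
Site H: row 0.1390–0.1818 (AQI 101–150). (150−101)·(0.1556−0.1390)/(0.1818−0.1390) + 101 = 49·0.0166/0.0428 + 101 ≈ 120.00 → 120.
Site B: 0.1764 ∈ [0.1390, 0.1818] ↔ index [101, 150].
101 + (0.1764−0.1390)·(150−101)/(0.1818−0.1390) = 101 + 0.0374·49/0.0428 ≈ 143.82, so AQI = 144.
AQIs: Site G=126, Site K=62, Site H=120, Site B=144. Site H (120) − Site K (62) = 58.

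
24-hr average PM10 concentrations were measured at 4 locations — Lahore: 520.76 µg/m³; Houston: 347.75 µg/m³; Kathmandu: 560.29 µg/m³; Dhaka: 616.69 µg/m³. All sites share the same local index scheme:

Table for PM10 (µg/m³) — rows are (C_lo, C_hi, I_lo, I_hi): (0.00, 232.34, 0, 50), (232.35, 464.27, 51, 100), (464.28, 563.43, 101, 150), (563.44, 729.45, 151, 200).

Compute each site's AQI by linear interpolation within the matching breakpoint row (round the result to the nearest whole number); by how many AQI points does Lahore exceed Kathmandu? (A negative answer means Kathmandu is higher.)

-19

Lahore: 520.76 lies in 464.28–563.43, so I_lo=101, I_hi=150, C_lo=464.28, C_hi=563.43.
(150−101)/(563.43−464.28) × (520.76−464.28) + 101 = 49/99.15 × 56.48 + 101 ≈ 128.91 → 129.
Houston: 347.75 lies in 232.35–464.27, so I_lo=51, I_hi=100, C_lo=232.35, C_hi=464.27.
(100−51)/(464.27−232.35) × (347.75−232.35) + 51 = 49/231.92 × 115.40 + 51 ≈ 75.38 → 75.
Kathmandu: 560.29 lies in 464.28–563.43, so I_lo=101, I_hi=150, C_lo=464.28, C_hi=563.43.
(150−101)/(563.43−464.28) × (560.29−464.28) + 101 = 49/99.15 × 96.01 + 101 ≈ 148.45 → 148.
Dhaka: 616.69 lies in 563.44–729.45, so I_lo=151, I_hi=200, C_lo=563.44, C_hi=729.45.
(200−151)/(729.45−563.44) × (616.69−563.44) + 151 = 49/166.01 × 53.25 + 151 ≈ 166.72 → 167.
AQIs: Lahore=129, Houston=75, Kathmandu=148, Dhaka=167. Lahore (129) − Kathmandu (148) = -19.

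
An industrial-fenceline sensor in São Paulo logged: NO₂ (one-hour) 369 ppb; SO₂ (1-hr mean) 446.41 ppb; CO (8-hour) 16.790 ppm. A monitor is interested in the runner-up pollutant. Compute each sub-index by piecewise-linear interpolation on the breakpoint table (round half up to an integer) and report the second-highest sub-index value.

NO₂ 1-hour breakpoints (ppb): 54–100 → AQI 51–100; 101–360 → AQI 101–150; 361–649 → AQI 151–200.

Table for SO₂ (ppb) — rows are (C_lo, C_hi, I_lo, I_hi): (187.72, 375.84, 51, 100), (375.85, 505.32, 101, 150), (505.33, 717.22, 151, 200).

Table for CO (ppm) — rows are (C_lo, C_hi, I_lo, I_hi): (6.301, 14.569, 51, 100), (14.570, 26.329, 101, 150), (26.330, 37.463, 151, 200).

128

NO₂: row 361–649 (AQI 151–200). (200−151)·(369−361)/(649−361) + 151 = 49·8/288 + 151 ≈ 152.36 → 152.
SO₂ 446.41: bracket 375.85–505.32 → index 101–150; slope 49/129.47, offset 70.56.
AQI = 101 + 49/129.47·70.56 ≈ 127.70 ⇒ 128.
CO: 16.790 ∈ [14.570, 26.329] ↔ index [101, 150].
101 + (16.790−14.570)·(150−101)/(26.329−14.570) = 101 + 2.220·49/11.759 ≈ 110.25, so AQI = 110.
Sub-indices: NO₂→152, SO₂→128, CO→110. Ranked high→low: 152, 128, 110. Second-highest sub-index = 128.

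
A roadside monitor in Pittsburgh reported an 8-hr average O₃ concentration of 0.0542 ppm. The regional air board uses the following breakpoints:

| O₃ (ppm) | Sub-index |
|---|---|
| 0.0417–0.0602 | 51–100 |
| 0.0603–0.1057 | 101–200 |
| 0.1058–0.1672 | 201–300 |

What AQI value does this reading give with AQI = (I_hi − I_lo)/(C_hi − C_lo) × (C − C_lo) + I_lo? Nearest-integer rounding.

84

O₃: row 0.0417–0.0602 (AQI 51–100). (100−51)·(0.0542−0.0417)/(0.0602−0.0417) + 51 = 49·0.0125/0.0185 + 51 ≈ 84.11 → 84.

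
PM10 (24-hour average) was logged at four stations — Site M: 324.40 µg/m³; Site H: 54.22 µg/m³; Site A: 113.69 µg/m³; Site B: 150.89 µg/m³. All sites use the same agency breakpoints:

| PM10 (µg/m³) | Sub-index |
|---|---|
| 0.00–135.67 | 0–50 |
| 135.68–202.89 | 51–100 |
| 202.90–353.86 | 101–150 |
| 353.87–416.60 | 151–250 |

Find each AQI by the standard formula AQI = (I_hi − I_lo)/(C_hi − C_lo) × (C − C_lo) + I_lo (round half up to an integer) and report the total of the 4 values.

Site M: 324.40 lies in 202.90–353.86, so I_lo=101, I_hi=150, C_lo=202.90, C_hi=353.86.
(150−101)/(353.86−202.90) × (324.40−202.90) + 101 = 49/150.96 × 121.50 + 101 ≈ 140.44 → 140.
Site H: 54.22 ∈ [0.00, 135.67] ↔ index [0, 50].
0 + (54.22−0.00)·(50−0)/(135.67−0.00) = 0 + 54.22·50/135.67 ≈ 19.98, so AQI = 20.
Site A 113.69: bracket 0.00–135.67 → index 0–50; slope 50/135.67, offset 113.69.
AQI = 0 + 50/135.67·113.69 ≈ 41.90 ⇒ 42.
Site B: 150.89 lies in 135.68–202.89, so I_lo=51, I_hi=100, C_lo=135.68, C_hi=202.89.
(100−51)/(202.89−135.68) × (150.89−135.68) + 51 = 49/67.21 × 15.21 + 51 ≈ 62.09 → 62.
AQIs: Site M=140, Site H=20, Site A=42, Site B=62. Sum = 140 + 20 + 42 + 62 = 264.

264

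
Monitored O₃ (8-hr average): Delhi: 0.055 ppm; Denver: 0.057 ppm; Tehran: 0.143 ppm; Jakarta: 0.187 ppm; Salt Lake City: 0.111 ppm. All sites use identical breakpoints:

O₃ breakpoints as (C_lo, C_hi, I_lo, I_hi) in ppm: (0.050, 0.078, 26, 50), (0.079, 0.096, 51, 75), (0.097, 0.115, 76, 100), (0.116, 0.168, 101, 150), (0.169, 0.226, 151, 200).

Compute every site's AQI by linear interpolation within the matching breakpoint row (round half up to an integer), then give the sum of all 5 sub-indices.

449

Delhi: 0.055 ∈ [0.050, 0.078] ↔ index [26, 50].
26 + (0.055−0.050)·(50−26)/(0.078−0.050) = 26 + 0.005·24/0.028 ≈ 30.29, so AQI = 30.
Denver: row 0.050–0.078 (AQI 26–50). (50−26)·(0.057−0.050)/(0.078−0.050) + 26 = 24·0.007/0.028 + 26 ≈ 32.00 → 32.
Tehran: row 0.116–0.168 (AQI 101–150). (150−101)·(0.143−0.116)/(0.168−0.116) + 101 = 49·0.027/0.052 + 101 ≈ 126.44 → 126.
Jakarta: 0.187 ∈ [0.169, 0.226] ↔ index [151, 200].
151 + (0.187−0.169)·(200−151)/(0.226−0.169) = 151 + 0.018·49/0.057 ≈ 166.47, so AQI = 166.
Salt Lake City 0.111: bracket 0.097–0.115 → index 76–100; slope 24/0.018, offset 0.014.
AQI = 76 + 24/0.018·0.014 ≈ 94.67 ⇒ 95.
AQIs: Delhi=30, Denver=32, Tehran=126, Jakarta=166, Salt Lake City=95. Sum = 30 + 32 + 126 + 166 + 95 = 449.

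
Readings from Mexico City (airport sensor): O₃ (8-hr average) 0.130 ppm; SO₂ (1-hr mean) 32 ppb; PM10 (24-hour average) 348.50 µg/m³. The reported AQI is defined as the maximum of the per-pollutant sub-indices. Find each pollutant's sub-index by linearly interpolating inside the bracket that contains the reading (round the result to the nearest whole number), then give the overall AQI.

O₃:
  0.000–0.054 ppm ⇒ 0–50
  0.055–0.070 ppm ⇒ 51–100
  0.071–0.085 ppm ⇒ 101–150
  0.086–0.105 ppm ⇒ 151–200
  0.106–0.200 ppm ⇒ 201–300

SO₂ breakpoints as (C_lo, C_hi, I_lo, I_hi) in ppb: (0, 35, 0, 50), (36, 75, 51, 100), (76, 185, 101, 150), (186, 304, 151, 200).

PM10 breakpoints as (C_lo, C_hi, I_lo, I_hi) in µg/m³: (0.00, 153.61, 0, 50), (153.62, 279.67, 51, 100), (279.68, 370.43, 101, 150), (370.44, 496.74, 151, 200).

226

O₃: 0.130 ∈ [0.106, 0.200] ↔ index [201, 300].
201 + (0.130−0.106)·(300−201)/(0.200−0.106) = 201 + 0.024·99/0.094 ≈ 226.28, so AQI = 226.
SO₂: 32 lies in 0–35, so I_lo=0, I_hi=50, C_lo=0, C_hi=35.
(50−0)/(35−0) × (32−0) + 0 = 50/35 × 32 + 0 ≈ 45.71 → 46.
PM10: 348.50 lies in 279.68–370.43, so I_lo=101, I_hi=150, C_lo=279.68, C_hi=370.43.
(150−101)/(370.43−279.68) × (348.50−279.68) + 101 = 49/90.75 × 68.82 + 101 ≈ 138.16 → 138.
Sub-indices: O₃→226, SO₂→46, PM10→138. Overall AQI = max = 226; dominant pollutant is O₃.
AQI 226: Very Unhealthy.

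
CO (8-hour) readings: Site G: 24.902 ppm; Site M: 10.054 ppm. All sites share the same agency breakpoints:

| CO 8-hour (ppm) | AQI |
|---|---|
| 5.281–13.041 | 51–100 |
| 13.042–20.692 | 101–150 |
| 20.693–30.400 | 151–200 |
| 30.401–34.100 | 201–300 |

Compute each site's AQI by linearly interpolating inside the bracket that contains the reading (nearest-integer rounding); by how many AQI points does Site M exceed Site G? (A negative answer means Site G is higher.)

-91

Site G: 24.902 ∈ [20.693, 30.400] ↔ index [151, 200].
151 + (24.902−20.693)·(200−151)/(30.400−20.693) = 151 + 4.209·49/9.707 ≈ 172.25, so AQI = 172.
Site M: row 5.281–13.041 (AQI 51–100). (100−51)·(10.054−5.281)/(13.041−5.281) + 51 = 49·4.773/7.760 + 51 ≈ 81.14 → 81.
AQIs: Site G=172, Site M=81. Site M (81) − Site G (172) = -91.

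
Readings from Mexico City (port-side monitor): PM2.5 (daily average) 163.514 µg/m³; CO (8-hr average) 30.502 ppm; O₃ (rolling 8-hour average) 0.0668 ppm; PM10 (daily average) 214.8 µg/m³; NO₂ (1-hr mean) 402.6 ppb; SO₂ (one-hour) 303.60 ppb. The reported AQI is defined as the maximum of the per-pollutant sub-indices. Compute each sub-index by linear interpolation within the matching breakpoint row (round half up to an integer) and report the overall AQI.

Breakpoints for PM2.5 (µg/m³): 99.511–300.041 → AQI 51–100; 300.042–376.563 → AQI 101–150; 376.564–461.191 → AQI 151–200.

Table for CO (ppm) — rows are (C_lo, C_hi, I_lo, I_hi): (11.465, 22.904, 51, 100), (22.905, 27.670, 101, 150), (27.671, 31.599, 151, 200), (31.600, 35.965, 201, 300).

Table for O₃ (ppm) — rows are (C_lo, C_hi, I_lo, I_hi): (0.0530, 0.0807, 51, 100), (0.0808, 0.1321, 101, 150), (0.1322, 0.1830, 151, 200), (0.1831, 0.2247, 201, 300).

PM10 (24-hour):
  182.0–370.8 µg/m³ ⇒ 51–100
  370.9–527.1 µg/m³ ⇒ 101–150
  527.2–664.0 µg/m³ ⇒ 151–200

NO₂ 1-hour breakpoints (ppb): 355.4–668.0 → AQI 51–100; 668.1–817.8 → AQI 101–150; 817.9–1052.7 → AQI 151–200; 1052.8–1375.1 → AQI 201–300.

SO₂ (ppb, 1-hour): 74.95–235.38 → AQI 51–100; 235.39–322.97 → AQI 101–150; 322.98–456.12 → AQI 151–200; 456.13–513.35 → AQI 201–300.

PM2.5: row 99.511–300.041 (AQI 51–100). (100−51)·(163.514−99.511)/(300.041−99.511) + 51 = 49·64.003/200.530 + 51 ≈ 66.64 → 67.
CO: 30.502 lies in 27.671–31.599, so I_lo=151, I_hi=200, C_lo=27.671, C_hi=31.599.
(200−151)/(31.599−27.671) × (30.502−27.671) + 151 = 49/3.928 × 2.831 + 151 ≈ 186.32 → 186.
O₃ 0.0668: bracket 0.0530–0.0807 → index 51–100; slope 49/0.0277, offset 0.0138.
AQI = 51 + 49/0.0277·0.0138 ≈ 75.41 ⇒ 75.
PM10 214.8: bracket 182.0–370.8 → index 51–100; slope 49/188.8, offset 32.8.
AQI = 51 + 49/188.8·32.8 ≈ 59.51 ⇒ 60.
NO₂ 402.6: bracket 355.4–668.0 → index 51–100; slope 49/312.6, offset 47.2.
AQI = 51 + 49/312.6·47.2 ≈ 58.40 ⇒ 58.
SO₂: row 235.39–322.97 (AQI 101–150). (150−101)·(303.60−235.39)/(322.97−235.39) + 101 = 49·68.21/87.58 + 101 ≈ 139.16 → 139.
Sub-indices: PM2.5→67, CO→186, O₃→75, PM10→60, NO₂→58, SO₂→139. Overall AQI = max = 186; dominant pollutant is CO.

186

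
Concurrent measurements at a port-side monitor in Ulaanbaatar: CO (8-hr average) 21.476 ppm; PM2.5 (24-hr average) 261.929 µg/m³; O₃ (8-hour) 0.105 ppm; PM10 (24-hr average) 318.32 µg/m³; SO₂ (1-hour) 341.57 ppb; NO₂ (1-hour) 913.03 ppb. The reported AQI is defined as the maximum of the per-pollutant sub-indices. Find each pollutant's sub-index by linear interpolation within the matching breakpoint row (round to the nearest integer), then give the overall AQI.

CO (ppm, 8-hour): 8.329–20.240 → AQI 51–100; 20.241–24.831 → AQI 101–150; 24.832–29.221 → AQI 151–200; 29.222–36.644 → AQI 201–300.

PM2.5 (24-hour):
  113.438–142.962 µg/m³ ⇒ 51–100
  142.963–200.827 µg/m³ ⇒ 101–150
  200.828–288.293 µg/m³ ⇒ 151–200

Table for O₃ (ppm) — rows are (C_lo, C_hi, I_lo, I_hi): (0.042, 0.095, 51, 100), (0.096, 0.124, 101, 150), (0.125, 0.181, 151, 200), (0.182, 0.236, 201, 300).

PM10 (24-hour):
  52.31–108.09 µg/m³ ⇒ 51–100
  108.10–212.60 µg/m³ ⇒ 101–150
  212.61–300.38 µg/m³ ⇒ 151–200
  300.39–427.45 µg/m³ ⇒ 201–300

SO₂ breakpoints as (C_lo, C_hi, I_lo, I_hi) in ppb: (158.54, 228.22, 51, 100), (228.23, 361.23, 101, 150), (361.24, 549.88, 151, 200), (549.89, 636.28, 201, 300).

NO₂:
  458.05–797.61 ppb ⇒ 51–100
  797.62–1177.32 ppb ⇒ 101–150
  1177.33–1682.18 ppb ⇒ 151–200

CO: 21.476 ∈ [20.241, 24.831] ↔ index [101, 150].
101 + (21.476−20.241)·(150−101)/(24.831−20.241) = 101 + 1.235·49/4.590 ≈ 114.18, so AQI = 114.
PM2.5: 261.929 lies in 200.828–288.293, so I_lo=151, I_hi=200, C_lo=200.828, C_hi=288.293.
(200−151)/(288.293−200.828) × (261.929−200.828) + 151 = 49/87.465 × 61.101 + 151 ≈ 185.23 → 185.
O₃: row 0.096–0.124 (AQI 101–150). (150−101)·(0.105−0.096)/(0.124−0.096) + 101 = 49·0.009/0.028 + 101 ≈ 116.75 → 117.
PM10: 318.32 ∈ [300.39, 427.45] ↔ index [201, 300].
201 + (318.32−300.39)·(300−201)/(427.45−300.39) = 201 + 17.93·99/127.06 ≈ 214.97, so AQI = 215.
SO₂: row 228.23–361.23 (AQI 101–150). (150−101)·(341.57−228.23)/(361.23−228.23) + 101 = 49·113.34/133.00 + 101 ≈ 142.76 → 143.
NO₂ 913.03: bracket 797.62–1177.32 → index 101–150; slope 49/379.70, offset 115.41.
AQI = 101 + 49/379.70·115.41 ≈ 115.89 ⇒ 116.
Sub-indices: CO→114, PM2.5→185, O₃→117, PM10→215, SO₂→143, NO₂→116. Overall AQI = max = 215; dominant pollutant is PM10.
AQI 215: Very Unhealthy.

215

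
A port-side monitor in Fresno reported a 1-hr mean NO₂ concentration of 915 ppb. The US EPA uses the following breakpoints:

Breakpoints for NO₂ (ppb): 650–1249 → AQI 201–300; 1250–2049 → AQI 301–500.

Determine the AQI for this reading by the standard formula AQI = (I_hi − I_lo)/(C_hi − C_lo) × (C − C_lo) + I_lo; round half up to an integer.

245

NO₂: row 650–1249 (AQI 201–300). (300−201)·(915−650)/(1249−650) + 201 = 99·265/599 + 201 ≈ 244.80 → 245.
AQI 245 falls in the Very Unhealthy category.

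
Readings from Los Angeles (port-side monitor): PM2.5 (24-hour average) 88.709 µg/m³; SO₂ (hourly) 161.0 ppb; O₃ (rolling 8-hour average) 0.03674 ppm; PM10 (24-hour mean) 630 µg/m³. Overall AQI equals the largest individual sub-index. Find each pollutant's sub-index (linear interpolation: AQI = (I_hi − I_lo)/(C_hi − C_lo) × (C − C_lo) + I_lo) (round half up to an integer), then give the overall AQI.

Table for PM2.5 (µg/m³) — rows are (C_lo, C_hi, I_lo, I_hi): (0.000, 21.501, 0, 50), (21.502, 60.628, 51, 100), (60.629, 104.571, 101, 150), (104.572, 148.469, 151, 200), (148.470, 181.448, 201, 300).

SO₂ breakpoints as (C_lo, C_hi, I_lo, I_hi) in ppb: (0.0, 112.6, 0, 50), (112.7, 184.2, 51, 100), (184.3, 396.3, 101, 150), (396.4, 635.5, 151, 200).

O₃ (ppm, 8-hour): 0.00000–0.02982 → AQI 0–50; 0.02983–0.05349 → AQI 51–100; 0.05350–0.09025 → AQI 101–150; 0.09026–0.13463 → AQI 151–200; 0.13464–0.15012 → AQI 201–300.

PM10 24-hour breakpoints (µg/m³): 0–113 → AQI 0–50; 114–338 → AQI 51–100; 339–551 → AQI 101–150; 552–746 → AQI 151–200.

PM2.5: row 60.629–104.571 (AQI 101–150). (150−101)·(88.709−60.629)/(104.571−60.629) + 101 = 49·28.080/43.942 + 101 ≈ 132.31 → 132.
SO₂ 161.0: bracket 112.7–184.2 → index 51–100; slope 49/71.5, offset 48.3.
AQI = 51 + 49/71.5·48.3 ≈ 84.10 ⇒ 84.
O₃: 0.03674 ∈ [0.02983, 0.05349] ↔ index [51, 100].
51 + (0.03674−0.02983)·(100−51)/(0.05349−0.02983) = 51 + 0.00691·49/0.02366 ≈ 65.31, so AQI = 65.
PM10 630: bracket 552–746 → index 151–200; slope 49/194, offset 78.
AQI = 151 + 49/194·78 ≈ 170.70 ⇒ 171.
Sub-indices: PM2.5→132, SO₂→84, O₃→65, PM10→171. Overall AQI = max = 171; dominant pollutant is PM10.

171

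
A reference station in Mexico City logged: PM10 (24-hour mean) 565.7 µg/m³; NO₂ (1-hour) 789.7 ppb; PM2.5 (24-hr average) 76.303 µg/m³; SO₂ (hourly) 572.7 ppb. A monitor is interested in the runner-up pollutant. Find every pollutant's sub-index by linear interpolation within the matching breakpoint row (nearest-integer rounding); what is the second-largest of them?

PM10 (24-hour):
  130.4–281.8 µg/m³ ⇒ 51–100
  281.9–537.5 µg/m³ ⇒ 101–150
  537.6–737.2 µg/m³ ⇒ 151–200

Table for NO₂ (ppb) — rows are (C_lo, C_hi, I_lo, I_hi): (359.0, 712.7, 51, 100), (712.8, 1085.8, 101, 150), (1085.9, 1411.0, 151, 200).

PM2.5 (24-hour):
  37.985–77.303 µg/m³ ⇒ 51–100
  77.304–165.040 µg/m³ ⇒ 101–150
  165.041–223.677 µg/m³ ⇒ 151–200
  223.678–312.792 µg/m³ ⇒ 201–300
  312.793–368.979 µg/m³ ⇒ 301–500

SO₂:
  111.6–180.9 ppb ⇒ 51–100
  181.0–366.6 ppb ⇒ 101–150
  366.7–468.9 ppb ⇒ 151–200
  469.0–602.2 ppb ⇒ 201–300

158

PM10: 565.7 ∈ [537.6, 737.2] ↔ index [151, 200].
151 + (565.7−537.6)·(200−151)/(737.2−537.6) = 151 + 28.1·49/199.6 ≈ 157.90, so AQI = 158.
NO₂: 789.7 ∈ [712.8, 1085.8] ↔ index [101, 150].
101 + (789.7−712.8)·(150−101)/(1085.8−712.8) = 101 + 76.9·49/373.0 ≈ 111.10, so AQI = 111.
PM2.5 76.303: bracket 37.985–77.303 → index 51–100; slope 49/39.318, offset 38.318.
AQI = 51 + 49/39.318·38.318 ≈ 98.75 ⇒ 99.
SO₂ 572.7: bracket 469.0–602.2 → index 201–300; slope 99/133.2, offset 103.7.
AQI = 201 + 99/133.2·103.7 ≈ 278.07 ⇒ 278.
Sub-indices: PM10→158, NO₂→111, PM2.5→99, SO₂→278. Ranked high→low: 278, 158, 111, 99. Second-highest sub-index = 158.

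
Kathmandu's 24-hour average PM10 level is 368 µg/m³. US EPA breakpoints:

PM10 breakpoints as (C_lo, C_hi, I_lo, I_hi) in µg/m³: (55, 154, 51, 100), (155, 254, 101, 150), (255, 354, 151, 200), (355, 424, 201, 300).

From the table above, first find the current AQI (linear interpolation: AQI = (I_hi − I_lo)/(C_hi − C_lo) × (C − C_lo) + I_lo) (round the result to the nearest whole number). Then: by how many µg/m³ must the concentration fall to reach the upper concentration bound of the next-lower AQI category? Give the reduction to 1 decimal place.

PM10: 368 lies in 355–424, so I_lo=201, I_hi=300, C_lo=355, C_hi=424.
(300−201)/(424−355) × (368−355) + 201 = 99/69 × 13 + 201 ≈ 219.65 → 220.
Current AQI 220 is in the Very Unhealthy range (201–300). The next-lower category tops out at AQI 200, whose upper concentration bound is 354 µg/m³.
Reduction needed = 368 − 354 = 14.0 µg/m³.

14.0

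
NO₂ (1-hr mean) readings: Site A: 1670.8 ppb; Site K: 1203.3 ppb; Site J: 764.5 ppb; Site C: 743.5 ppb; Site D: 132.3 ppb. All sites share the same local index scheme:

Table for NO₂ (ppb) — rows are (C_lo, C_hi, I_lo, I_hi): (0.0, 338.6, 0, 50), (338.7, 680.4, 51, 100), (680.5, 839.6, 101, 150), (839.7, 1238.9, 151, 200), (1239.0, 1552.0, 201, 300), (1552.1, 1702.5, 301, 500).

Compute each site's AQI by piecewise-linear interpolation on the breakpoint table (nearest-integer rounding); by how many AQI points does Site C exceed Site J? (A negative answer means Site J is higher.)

Site A: 1670.8 ∈ [1552.1, 1702.5] ↔ index [301, 500].
301 + (1670.8−1552.1)·(500−301)/(1702.5−1552.1) = 301 + 118.7·199/150.4 ≈ 458.06, so AQI = 458.
Site K: row 839.7–1238.9 (AQI 151–200). (200−151)·(1203.3−839.7)/(1238.9−839.7) + 151 = 49·363.6/399.2 + 151 ≈ 195.63 → 196.
Site J: 764.5 lies in 680.5–839.6, so I_lo=101, I_hi=150, C_lo=680.5, C_hi=839.6.
(150−101)/(839.6−680.5) × (764.5−680.5) + 101 = 49/159.1 × 84.0 + 101 ≈ 126.87 → 127.
Site C 743.5: bracket 680.5–839.6 → index 101–150; slope 49/159.1, offset 63.0.
AQI = 101 + 49/159.1·63.0 ≈ 120.40 ⇒ 120.
Site D: row 0.0–338.6 (AQI 0–50). (50−0)·(132.3−0.0)/(338.6−0.0) + 0 = 50·132.3/338.6 + 0 ≈ 19.54 → 20.
AQIs: Site A=458, Site K=196, Site J=127, Site C=120, Site D=20. Site C (120) − Site J (127) = -7.

-7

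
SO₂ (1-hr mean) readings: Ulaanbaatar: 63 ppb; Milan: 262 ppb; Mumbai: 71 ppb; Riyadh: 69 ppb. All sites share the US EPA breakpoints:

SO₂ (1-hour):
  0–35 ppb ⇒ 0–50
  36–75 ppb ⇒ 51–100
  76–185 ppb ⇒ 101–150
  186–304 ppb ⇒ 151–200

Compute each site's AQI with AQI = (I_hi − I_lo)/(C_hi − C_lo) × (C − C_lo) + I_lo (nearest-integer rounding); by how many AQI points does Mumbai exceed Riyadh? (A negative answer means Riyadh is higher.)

3

Ulaanbaatar 63: bracket 36–75 → index 51–100; slope 49/39, offset 27.
AQI = 51 + 49/39·27 ≈ 84.92 ⇒ 85.
Milan: row 186–304 (AQI 151–200). (200−151)·(262−186)/(304−186) + 151 = 49·76/118 + 151 ≈ 182.56 → 183.
Mumbai: row 36–75 (AQI 51–100). (100−51)·(71−36)/(75−36) + 51 = 49·35/39 + 51 ≈ 94.97 → 95.
Riyadh: row 36–75 (AQI 51–100). (100−51)·(69−36)/(75−36) + 51 = 49·33/39 + 51 ≈ 92.46 → 92.
AQIs: Ulaanbaatar=85, Milan=183, Mumbai=95, Riyadh=92. Mumbai (95) − Riyadh (92) = 3.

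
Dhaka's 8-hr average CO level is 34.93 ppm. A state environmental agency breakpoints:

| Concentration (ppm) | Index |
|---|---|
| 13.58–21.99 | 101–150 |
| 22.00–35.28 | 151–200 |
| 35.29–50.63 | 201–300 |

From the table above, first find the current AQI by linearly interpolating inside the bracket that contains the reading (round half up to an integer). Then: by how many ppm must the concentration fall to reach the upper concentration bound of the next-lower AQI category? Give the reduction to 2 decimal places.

12.94

CO: row 22.00–35.28 (AQI 151–200). (200−151)·(34.93−22.00)/(35.28−22.00) + 151 = 49·12.93/13.28 + 151 ≈ 198.71 → 199.
Current AQI 199 is in the Unhealthy range (151–200). The next-lower category tops out at AQI 150, whose upper concentration bound is 21.99 ppm.
Reduction needed = 34.93 − 21.99 = 12.94 ppm.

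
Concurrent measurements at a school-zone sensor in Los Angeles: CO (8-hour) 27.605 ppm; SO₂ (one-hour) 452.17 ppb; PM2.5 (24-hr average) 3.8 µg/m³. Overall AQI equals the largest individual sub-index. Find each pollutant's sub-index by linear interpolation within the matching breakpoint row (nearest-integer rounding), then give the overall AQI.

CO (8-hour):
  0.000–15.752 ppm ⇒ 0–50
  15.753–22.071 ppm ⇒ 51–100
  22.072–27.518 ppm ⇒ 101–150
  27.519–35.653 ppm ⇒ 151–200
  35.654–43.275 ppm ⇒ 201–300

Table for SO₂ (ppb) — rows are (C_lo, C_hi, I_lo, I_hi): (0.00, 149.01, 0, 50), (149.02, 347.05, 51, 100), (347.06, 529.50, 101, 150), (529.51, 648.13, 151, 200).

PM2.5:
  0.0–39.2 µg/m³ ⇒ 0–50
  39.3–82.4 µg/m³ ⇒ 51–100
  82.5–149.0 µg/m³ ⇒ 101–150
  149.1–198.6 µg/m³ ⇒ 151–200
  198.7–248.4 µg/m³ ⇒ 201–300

152

CO: 27.605 ∈ [27.519, 35.653] ↔ index [151, 200].
151 + (27.605−27.519)·(200−151)/(35.653−27.519) = 151 + 0.086·49/8.134 ≈ 151.52, so AQI = 152.
SO₂ 452.17: bracket 347.06–529.50 → index 101–150; slope 49/182.44, offset 105.11.
AQI = 101 + 49/182.44·105.11 ≈ 129.23 ⇒ 129.
PM2.5: 3.8 lies in 0.0–39.2, so I_lo=0, I_hi=50, C_lo=0.0, C_hi=39.2.
(50−0)/(39.2−0.0) × (3.8−0.0) + 0 = 50/39.2 × 3.8 + 0 ≈ 4.85 → 5.
Sub-indices: CO→152, SO₂→129, PM2.5→5. Overall AQI = max = 152; dominant pollutant is CO.
AQI 152: Unhealthy.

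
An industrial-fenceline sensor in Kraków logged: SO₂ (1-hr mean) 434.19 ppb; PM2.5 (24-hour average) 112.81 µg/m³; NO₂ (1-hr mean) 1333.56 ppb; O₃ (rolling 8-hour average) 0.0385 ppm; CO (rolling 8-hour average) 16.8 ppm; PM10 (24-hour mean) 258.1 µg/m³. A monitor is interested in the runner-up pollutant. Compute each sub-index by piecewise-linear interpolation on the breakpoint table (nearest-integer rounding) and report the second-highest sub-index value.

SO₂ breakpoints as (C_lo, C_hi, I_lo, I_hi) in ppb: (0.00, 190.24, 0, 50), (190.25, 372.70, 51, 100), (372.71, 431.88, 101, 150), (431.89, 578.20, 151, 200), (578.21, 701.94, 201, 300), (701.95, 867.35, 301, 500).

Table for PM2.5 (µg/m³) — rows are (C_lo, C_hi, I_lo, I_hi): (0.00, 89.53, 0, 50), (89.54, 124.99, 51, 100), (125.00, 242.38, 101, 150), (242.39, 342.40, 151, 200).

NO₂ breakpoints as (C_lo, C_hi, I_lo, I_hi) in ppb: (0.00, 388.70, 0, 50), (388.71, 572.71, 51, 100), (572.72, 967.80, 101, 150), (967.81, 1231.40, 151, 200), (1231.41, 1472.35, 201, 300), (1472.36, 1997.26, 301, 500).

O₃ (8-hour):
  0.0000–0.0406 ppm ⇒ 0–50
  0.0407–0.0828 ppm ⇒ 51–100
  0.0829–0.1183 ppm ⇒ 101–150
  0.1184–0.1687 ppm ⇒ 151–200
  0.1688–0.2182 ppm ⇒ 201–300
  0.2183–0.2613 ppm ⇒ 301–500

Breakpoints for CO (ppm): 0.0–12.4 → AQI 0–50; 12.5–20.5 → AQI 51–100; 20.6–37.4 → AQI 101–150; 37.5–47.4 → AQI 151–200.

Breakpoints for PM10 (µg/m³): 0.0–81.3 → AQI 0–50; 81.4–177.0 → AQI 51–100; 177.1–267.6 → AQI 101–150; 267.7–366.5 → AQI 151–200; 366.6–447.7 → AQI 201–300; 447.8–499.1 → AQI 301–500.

SO₂: 434.19 lies in 431.89–578.20, so I_lo=151, I_hi=200, C_lo=431.89, C_hi=578.20.
(200−151)/(578.20−431.89) × (434.19−431.89) + 151 = 49/146.31 × 2.30 + 151 ≈ 151.77 → 152.
PM2.5: row 89.54–124.99 (AQI 51–100). (100−51)·(112.81−89.54)/(124.99−89.54) + 51 = 49·23.27/35.45 + 51 ≈ 83.16 → 83.
NO₂: row 1231.41–1472.35 (AQI 201–300). (300−201)·(1333.56−1231.41)/(1472.35−1231.41) + 201 = 99·102.15/240.94 + 201 ≈ 242.97 → 243.
O₃: 0.0385 lies in 0.0000–0.0406, so I_lo=0, I_hi=50, C_lo=0.0000, C_hi=0.0406.
(50−0)/(0.0406−0.0000) × (0.0385−0.0000) + 0 = 50/0.0406 × 0.0385 + 0 ≈ 47.41 → 47.
CO: row 12.5–20.5 (AQI 51–100). (100−51)·(16.8−12.5)/(20.5−12.5) + 51 = 49·4.3/8.0 + 51 ≈ 77.34 → 77.
PM10: 258.1 ∈ [177.1, 267.6] ↔ index [101, 150].
101 + (258.1−177.1)·(150−101)/(267.6−177.1) = 101 + 81.0·49/90.5 ≈ 144.86, so AQI = 145.
Sub-indices: SO₂→152, PM2.5→83, NO₂→243, O₃→47, CO→77, PM10→145. Ranked high→low: 243, 152, 145, 83, 77, 47. Second-highest sub-index = 152.

152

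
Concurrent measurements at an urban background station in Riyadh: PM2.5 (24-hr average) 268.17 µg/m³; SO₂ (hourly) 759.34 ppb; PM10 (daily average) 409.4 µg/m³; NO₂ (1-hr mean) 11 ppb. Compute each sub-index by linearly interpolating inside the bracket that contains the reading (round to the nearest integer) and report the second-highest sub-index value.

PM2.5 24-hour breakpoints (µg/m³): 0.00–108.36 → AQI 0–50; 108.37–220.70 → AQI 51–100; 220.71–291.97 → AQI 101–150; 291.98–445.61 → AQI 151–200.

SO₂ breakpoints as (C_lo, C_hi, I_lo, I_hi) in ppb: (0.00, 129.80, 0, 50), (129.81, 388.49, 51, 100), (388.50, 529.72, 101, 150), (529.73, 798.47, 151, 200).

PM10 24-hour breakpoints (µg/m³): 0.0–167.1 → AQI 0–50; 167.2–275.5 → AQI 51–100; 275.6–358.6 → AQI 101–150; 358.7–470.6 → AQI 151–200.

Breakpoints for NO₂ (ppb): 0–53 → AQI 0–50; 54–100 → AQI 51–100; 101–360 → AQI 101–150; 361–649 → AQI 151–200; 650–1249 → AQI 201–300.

PM2.5: row 220.71–291.97 (AQI 101–150). (150−101)·(268.17−220.71)/(291.97−220.71) + 101 = 49·47.46/71.26 + 101 ≈ 133.63 → 134.
SO₂: 759.34 lies in 529.73–798.47, so I_lo=151, I_hi=200, C_lo=529.73, C_hi=798.47.
(200−151)/(798.47−529.73) × (759.34−529.73) + 151 = 49/268.74 × 229.61 + 151 ≈ 192.87 → 193.
PM10: 409.4 lies in 358.7–470.6, so I_lo=151, I_hi=200, C_lo=358.7, C_hi=470.6.
(200−151)/(470.6−358.7) × (409.4−358.7) + 151 = 49/111.9 × 50.7 + 151 ≈ 173.20 → 173.
NO₂: 11 ∈ [0, 53] ↔ index [0, 50].
0 + (11−0)·(50−0)/(53−0) = 0 + 11·50/53 ≈ 10.38, so AQI = 10.
Sub-indices: PM2.5→134, SO₂→193, PM10→173, NO₂→10. Ranked high→low: 193, 173, 134, 10. Second-highest sub-index = 173.

173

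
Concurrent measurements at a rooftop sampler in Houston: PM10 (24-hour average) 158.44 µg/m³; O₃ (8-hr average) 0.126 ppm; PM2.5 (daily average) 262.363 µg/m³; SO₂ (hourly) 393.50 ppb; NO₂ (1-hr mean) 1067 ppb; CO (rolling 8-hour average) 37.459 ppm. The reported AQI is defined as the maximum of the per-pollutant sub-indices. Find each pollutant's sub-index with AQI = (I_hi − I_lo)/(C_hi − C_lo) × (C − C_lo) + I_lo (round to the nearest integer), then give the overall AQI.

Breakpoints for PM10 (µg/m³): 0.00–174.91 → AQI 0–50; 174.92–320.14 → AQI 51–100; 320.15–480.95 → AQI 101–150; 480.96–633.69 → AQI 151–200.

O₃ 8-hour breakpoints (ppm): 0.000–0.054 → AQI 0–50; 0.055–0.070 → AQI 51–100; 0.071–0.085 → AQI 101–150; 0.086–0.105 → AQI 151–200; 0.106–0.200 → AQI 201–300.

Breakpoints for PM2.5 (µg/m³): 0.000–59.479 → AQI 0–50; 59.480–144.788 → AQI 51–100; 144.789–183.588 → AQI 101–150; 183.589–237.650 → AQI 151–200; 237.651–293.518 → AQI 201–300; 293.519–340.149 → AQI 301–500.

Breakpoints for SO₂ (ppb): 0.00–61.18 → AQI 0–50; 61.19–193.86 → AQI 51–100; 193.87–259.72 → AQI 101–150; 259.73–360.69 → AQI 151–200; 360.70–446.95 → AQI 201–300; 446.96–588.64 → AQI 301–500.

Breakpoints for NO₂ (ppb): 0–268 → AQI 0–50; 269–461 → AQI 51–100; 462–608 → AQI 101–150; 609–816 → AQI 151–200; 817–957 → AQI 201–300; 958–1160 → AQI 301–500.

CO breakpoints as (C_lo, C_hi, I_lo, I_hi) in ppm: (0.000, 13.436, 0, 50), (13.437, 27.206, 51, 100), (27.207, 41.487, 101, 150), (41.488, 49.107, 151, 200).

PM10: row 0.00–174.91 (AQI 0–50). (50−0)·(158.44−0.00)/(174.91−0.00) + 0 = 50·158.44/174.91 + 0 ≈ 45.29 → 45.
O₃: 0.126 ∈ [0.106, 0.200] ↔ index [201, 300].
201 + (0.126−0.106)·(300−201)/(0.200−0.106) = 201 + 0.020·99/0.094 ≈ 222.06, so AQI = 222.
PM2.5: 262.363 lies in 237.651–293.518, so I_lo=201, I_hi=300, C_lo=237.651, C_hi=293.518.
(300−201)/(293.518−237.651) × (262.363−237.651) + 201 = 99/55.867 × 24.712 + 201 ≈ 244.79 → 245.
SO₂: row 360.70–446.95 (AQI 201–300). (300−201)·(393.50−360.70)/(446.95−360.70) + 201 = 99·32.80/86.25 + 201 ≈ 238.65 → 239.
NO₂: 1067 ∈ [958, 1160] ↔ index [301, 500].
301 + (1067−958)·(500−301)/(1160−958) = 301 + 109·199/202 ≈ 408.38, so AQI = 408.
CO 37.459: bracket 27.207–41.487 → index 101–150; slope 49/14.280, offset 10.252.
AQI = 101 + 49/14.280·10.252 ≈ 136.18 ⇒ 136.
Sub-indices: PM10→45, O₃→222, PM2.5→245, SO₂→239, NO₂→408, CO→136. Overall AQI = max = 408; dominant pollutant is NO₂.

408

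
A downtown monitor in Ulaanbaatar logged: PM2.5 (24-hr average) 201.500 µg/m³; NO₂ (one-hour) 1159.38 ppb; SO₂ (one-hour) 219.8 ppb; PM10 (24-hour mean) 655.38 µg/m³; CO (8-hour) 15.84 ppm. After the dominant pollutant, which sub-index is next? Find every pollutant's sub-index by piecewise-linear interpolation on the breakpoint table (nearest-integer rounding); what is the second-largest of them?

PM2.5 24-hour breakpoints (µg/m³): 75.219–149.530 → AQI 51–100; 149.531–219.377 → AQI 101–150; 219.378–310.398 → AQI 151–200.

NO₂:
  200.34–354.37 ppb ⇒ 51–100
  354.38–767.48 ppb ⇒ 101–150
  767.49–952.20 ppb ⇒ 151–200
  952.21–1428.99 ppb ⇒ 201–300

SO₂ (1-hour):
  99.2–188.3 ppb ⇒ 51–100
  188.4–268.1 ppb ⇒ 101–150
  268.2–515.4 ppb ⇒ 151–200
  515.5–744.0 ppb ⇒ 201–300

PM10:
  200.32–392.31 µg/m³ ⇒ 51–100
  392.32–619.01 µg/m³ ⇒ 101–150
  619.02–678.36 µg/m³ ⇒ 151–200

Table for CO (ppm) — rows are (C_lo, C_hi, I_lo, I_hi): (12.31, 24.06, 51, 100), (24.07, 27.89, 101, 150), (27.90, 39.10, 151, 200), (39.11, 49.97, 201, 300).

181

PM2.5 201.500: bracket 149.531–219.377 → index 101–150; slope 49/69.846, offset 51.969.
AQI = 101 + 49/69.846·51.969 ≈ 137.46 ⇒ 137.
NO₂: 1159.38 ∈ [952.21, 1428.99] ↔ index [201, 300].
201 + (1159.38−952.21)·(300−201)/(1428.99−952.21) = 201 + 207.17·99/476.78 ≈ 244.02, so AQI = 244.
SO₂ 219.8: bracket 188.4–268.1 → index 101–150; slope 49/79.7, offset 31.4.
AQI = 101 + 49/79.7·31.4 ≈ 120.30 ⇒ 120.
PM10: 655.38 ∈ [619.02, 678.36] ↔ index [151, 200].
151 + (655.38−619.02)·(200−151)/(678.36−619.02) = 151 + 36.36·49/59.34 ≈ 181.02, so AQI = 181.
CO: 15.84 lies in 12.31–24.06, so I_lo=51, I_hi=100, C_lo=12.31, C_hi=24.06.
(100−51)/(24.06−12.31) × (15.84−12.31) + 51 = 49/11.75 × 3.53 + 51 ≈ 65.72 → 66.
Sub-indices: PM2.5→137, NO₂→244, SO₂→120, PM10→181, CO→66. Ranked high→low: 244, 181, 137, 120, 66. Second-highest sub-index = 181.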